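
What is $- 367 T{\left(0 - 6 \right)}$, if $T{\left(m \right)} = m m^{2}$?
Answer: $79272$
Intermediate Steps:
$T{\left(m \right)} = m^{3}$
$- 367 T{\left(0 - 6 \right)} = - 367 \left(0 - 6\right)^{3} = - 367 \left(-6\right)^{3} = \left(-367\right) \left(-216\right) = 79272$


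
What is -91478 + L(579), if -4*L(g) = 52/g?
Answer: -52965775/579 ≈ -91478.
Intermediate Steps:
L(g) = -13/g
-91478 + L(579) = -91478 - 13/579 = -52965775/579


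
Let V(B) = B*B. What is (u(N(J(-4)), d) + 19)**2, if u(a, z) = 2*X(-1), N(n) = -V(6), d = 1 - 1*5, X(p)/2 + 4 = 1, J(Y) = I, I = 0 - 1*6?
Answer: 49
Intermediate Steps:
I = -6 (I = 0 - 6 = -6)
J(Y) = -6
V(B) = B**2
X(p) = -6 (X(p) = -8 + 2*1 = -8 + 2 = -6)
d = -4 (d = 1 - 5 = -4)
N(n) = -36 (N(n) = -1*6**2 = -1*36 = -36)
u(a, z) = -12 (u(a, z) = 2*(-6) = -12)
(u(N(J(-4)), d) + 19)**2 = (-12 + 19)**2 = 7**2 = 49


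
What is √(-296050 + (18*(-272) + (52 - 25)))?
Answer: I*√300919 ≈ 548.56*I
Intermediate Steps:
√(-296050 + (18*(-272) + (52 - 25))) = √(-296050 + (-4896 + 27)) = √(-296050 - 4869) = √(-300919) = I*√300919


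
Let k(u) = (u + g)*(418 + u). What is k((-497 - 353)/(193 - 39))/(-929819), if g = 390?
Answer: -940284405/5512896851 ≈ -0.17056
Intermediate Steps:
k(u) = (390 + u)*(418 + u) (k(u) = (u + 390)*(418 + u) = (390 + u)*(418 + u))
k((-497 - 353)/(193 - 39))/(-929819) = (163020 + ((-497 - 353)/(193 - 39))² + 808*((-497 - 353)/(193 - 39)))/(-929819) = (163020 + (-850/154)² + 808*(-850/154))*(-1/929819) = (163020 + (-850*1/154)² + 808*(-850*1/154))*(-1/929819) = (163020 + (-425/77)² + 808*(-425/77))*(-1/929819) = (163020 + 180625/5929 - 343400/77)*(-1/929819) = (940284405/5929)*(-1/929819) = -940284405/5512896851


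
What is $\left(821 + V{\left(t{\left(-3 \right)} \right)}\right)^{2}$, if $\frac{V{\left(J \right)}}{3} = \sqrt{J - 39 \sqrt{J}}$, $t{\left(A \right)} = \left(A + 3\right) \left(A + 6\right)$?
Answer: $674041$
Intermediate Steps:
$t{\left(A \right)} = \left(3 + A\right) \left(6 + A\right)$
$V{\left(J \right)} = 3 \sqrt{J - 39 \sqrt{J}}$
$\left(821 + V{\left(t{\left(-3 \right)} \right)}\right)^{2} = \left(821 + 3 \sqrt{\left(18 + \left(-3\right)^{2} + 9 \left(-3\right)\right) - 39 \sqrt{18 + \left(-3\right)^{2} + 9 \left(-3\right)}}\right)^{2} = \left(821 + 3 \sqrt{\left(18 + 9 - 27\right) - 39 \sqrt{18 + 9 - 27}}\right)^{2} = \left(821 + 3 \sqrt{0 - 39 \sqrt{0}}\right)^{2} = \left(821 + 3 \sqrt{0 - 0}\right)^{2} = \left(821 + 3 \sqrt{0 + 0}\right)^{2} = \left(821 + 3 \sqrt{0}\right)^{2} = \left(821 + 3 \cdot 0\right)^{2} = \left(821 + 0\right)^{2} = 821^{2} = 674041$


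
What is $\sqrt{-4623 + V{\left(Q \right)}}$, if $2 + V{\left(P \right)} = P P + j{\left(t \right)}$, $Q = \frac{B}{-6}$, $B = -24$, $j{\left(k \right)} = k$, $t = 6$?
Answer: $i \sqrt{4603} \approx 67.845 i$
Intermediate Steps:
$Q = 4$ ($Q = - \frac{24}{-6} = \left(-24\right) \left(- \frac{1}{6}\right) = 4$)
$V{\left(P \right)} = 4 + P^{2}$ ($V{\left(P \right)} = -2 + \left(P P + 6\right) = -2 + \left(P^{2} + 6\right) = -2 + \left(6 + P^{2}\right) = 4 + P^{2}$)
$\sqrt{-4623 + V{\left(Q \right)}} = \sqrt{-4623 + \left(4 + 4^{2}\right)} = \sqrt{-4623 + \left(4 + 16\right)} = \sqrt{-4623 + 20} = \sqrt{-4603} = i \sqrt{4603}$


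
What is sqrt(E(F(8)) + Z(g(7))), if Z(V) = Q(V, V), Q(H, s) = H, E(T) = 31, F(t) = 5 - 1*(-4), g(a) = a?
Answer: sqrt(38) ≈ 6.1644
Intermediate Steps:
F(t) = 9 (F(t) = 5 + 4 = 9)
Z(V) = V
sqrt(E(F(8)) + Z(g(7))) = sqrt(31 + 7) = sqrt(38)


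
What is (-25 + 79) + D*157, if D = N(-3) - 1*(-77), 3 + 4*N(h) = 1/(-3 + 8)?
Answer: 120331/10 ≈ 12033.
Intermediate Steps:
N(h) = -7/10 (N(h) = -¾ + 1/(4*(-3 + 8)) = -¾ + (¼)/5 = -¾ + (¼)*(⅕) = -¾ + 1/20 = -7/10)
D = 763/10 (D = -7/10 - 1*(-77) = -7/10 + 77 = 763/10 ≈ 76.300)
(-25 + 79) + D*157 = (-25 + 79) + (763/10)*157 = 54 + 119791/10 = 120331/10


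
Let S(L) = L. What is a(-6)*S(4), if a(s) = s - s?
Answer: 0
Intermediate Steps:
a(s) = 0
a(-6)*S(4) = 0*4 = 0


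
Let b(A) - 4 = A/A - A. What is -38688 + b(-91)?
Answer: -38592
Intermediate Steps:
b(A) = 5 - A (b(A) = 4 + (A/A - A) = 4 + (1 - A) = 5 - A)
-38688 + b(-91) = -38688 + (5 - 1*(-91)) = -38688 + (5 + 91) = -38688 + 96 = -38592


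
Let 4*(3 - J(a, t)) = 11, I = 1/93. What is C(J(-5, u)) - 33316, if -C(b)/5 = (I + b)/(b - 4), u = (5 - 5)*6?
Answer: -9295067/279 ≈ -33316.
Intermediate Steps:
u = 0 (u = 0*6 = 0)
I = 1/93 ≈ 0.010753
J(a, t) = ¼ (J(a, t) = 3 - ¼*11 = 3 - 11/4 = ¼)
C(b) = -5*(1/93 + b)/(-4 + b) (C(b) = -5*(1/93 + b)/(b - 4) = -5*(1/93 + b)/(-4 + b))
C(J(-5, u)) - 33316 = 5*(-1 - 93*¼)/(93*(-4 + ¼)) - 33316 = 5*(-1 - 93/4)/(93*(-15/4)) - 33316 = (5/93)*(-4/15)*(-97/4) - 33316 = 97/279 - 33316 = -9295067/279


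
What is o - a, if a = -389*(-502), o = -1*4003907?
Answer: -4199185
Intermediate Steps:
o = -4003907
a = 195278
o - a = -4003907 - 1*195278 = -4003907 - 195278 = -4199185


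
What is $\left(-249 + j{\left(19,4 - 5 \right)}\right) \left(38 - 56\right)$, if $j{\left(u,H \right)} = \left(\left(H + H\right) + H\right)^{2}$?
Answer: $4320$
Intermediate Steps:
$j{\left(u,H \right)} = 9 H^{2}$ ($j{\left(u,H \right)} = \left(2 H + H\right)^{2} = \left(3 H\right)^{2} = 9 H^{2}$)
$\left(-249 + j{\left(19,4 - 5 \right)}\right) \left(38 - 56\right) = \left(-249 + 9 \left(4 - 5\right)^{2}\right) \left(38 - 56\right) = \left(-249 + 9 \left(4 - 5\right)^{2}\right) \left(-18\right) = \left(-249 + 9 \left(-1\right)^{2}\right) \left(-18\right) = \left(-249 + 9 \cdot 1\right) \left(-18\right) = \left(-249 + 9\right) \left(-18\right) = \left(-240\right) \left(-18\right) = 4320$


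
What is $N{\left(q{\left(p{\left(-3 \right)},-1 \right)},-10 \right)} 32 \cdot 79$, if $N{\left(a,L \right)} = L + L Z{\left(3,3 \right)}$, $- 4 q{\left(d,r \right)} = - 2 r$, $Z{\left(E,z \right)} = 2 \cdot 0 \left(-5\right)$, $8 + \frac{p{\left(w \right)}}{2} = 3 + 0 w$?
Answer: $-25280$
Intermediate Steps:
$p{\left(w \right)} = -10$ ($p{\left(w \right)} = -16 + 2 \left(3 + 0 w\right) = -16 + 2 \left(3 + 0\right) = -16 + 2 \cdot 3 = -16 + 6 = -10$)
$Z{\left(E,z \right)} = 0$ ($Z{\left(E,z \right)} = 0 \left(-5\right) = 0$)
$q{\left(d,r \right)} = \frac{r}{2}$ ($q{\left(d,r \right)} = - \frac{\left(-2\right) r}{4} = \frac{r}{2}$)
$N{\left(a,L \right)} = L$ ($N{\left(a,L \right)} = L + L 0 = L + 0 = L$)
$N{\left(q{\left(p{\left(-3 \right)},-1 \right)},-10 \right)} 32 \cdot 79 = \left(-10\right) 32 \cdot 79 = \left(-320\right) 79 = -25280$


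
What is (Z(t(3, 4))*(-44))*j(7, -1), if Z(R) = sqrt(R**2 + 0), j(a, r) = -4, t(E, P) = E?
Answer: 528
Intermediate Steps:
Z(R) = sqrt(R**2)
(Z(t(3, 4))*(-44))*j(7, -1) = (sqrt(3**2)*(-44))*(-4) = (sqrt(9)*(-44))*(-4) = (3*(-44))*(-4) = -132*(-4) = 528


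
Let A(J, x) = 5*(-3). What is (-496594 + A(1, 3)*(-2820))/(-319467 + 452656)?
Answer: -454294/133189 ≈ -3.4109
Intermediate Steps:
A(J, x) = -15
(-496594 + A(1, 3)*(-2820))/(-319467 + 452656) = (-496594 - 15*(-2820))/(-319467 + 452656) = (-496594 + 42300)/133189 = -454294*1/133189 = -454294/133189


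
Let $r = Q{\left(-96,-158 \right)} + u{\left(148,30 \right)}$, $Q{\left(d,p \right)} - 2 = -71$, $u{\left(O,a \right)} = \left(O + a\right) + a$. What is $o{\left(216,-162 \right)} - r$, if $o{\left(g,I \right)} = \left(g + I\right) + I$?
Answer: $-247$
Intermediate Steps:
$u{\left(O,a \right)} = O + 2 a$
$Q{\left(d,p \right)} = -69$ ($Q{\left(d,p \right)} = 2 - 71 = -69$)
$o{\left(g,I \right)} = g + 2 I$ ($o{\left(g,I \right)} = \left(I + g\right) + I = g + 2 I$)
$r = 139$ ($r = -69 + \left(148 + 2 \cdot 30\right) = -69 + \left(148 + 60\right) = -69 + 208 = 139$)
$o{\left(216,-162 \right)} - r = \left(216 + 2 \left(-162\right)\right) - 139 = \left(216 - 324\right) - 139 = -108 - 139 = -247$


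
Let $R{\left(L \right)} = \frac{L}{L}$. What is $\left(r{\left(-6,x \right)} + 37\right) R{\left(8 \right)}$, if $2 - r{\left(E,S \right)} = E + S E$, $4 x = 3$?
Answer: $\frac{99}{2} \approx 49.5$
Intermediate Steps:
$x = \frac{3}{4}$ ($x = \frac{1}{4} \cdot 3 = \frac{3}{4} \approx 0.75$)
$R{\left(L \right)} = 1$
$r{\left(E,S \right)} = 2 - E - E S$ ($r{\left(E,S \right)} = 2 - \left(E + S E\right) = 2 - \left(E + E S\right) = 2 - E - E S$)
$\left(r{\left(-6,x \right)} + 37\right) R{\left(8 \right)} = \left(\left(2 - -6 - \left(-6\right) \frac{3}{4}\right) + 37\right) 1 = \left(\left(2 + 6 + \frac{9}{2}\right) + 37\right) 1 = \left(\frac{25}{2} + 37\right) 1 = \frac{99}{2} \cdot 1 = \frac{99}{2}$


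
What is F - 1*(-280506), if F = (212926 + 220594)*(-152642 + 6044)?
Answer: -63552884454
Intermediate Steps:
F = -63553164960 (F = 433520*(-146598) = -63553164960)
F - 1*(-280506) = -63553164960 - 1*(-280506) = -63553164960 + 280506 = -63552884454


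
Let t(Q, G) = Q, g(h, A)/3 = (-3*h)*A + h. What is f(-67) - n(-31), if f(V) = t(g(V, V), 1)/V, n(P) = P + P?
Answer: 668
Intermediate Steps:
g(h, A) = 3*h - 9*A*h (g(h, A) = 3*((-3*h)*A + h) = 3*(-3*A*h + h) = 3*(h - 3*A*h) = 3*h - 9*A*h)
n(P) = 2*P
f(V) = 3 - 9*V (f(V) = (3*V*(1 - 3*V))/V = 3 - 9*V)
f(-67) - n(-31) = (3 - 9*(-67)) - 2*(-31) = (3 + 603) - 1*(-62) = 606 + 62 = 668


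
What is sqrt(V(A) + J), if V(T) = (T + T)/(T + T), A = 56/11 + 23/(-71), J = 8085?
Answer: sqrt(8086) ≈ 89.922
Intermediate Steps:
A = 3723/781 (A = 56*(1/11) + 23*(-1/71) = 56/11 - 23/71 = 3723/781 ≈ 4.7670)
V(T) = 1 (V(T) = (2*T)/((2*T)) = (2*T)*(1/(2*T)) = 1)
sqrt(V(A) + J) = sqrt(1 + 8085) = sqrt(8086)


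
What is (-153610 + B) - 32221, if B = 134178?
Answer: -51653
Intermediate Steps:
(-153610 + B) - 32221 = (-153610 + 134178) - 32221 = -19432 - 32221 = -51653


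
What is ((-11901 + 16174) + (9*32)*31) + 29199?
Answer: 42400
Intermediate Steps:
((-11901 + 16174) + (9*32)*31) + 29199 = (4273 + 288*31) + 29199 = (4273 + 8928) + 29199 = 13201 + 29199 = 42400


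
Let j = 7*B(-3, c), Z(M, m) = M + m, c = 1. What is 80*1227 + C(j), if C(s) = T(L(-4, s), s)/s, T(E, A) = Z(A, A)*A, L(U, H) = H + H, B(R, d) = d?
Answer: 98174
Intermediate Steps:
L(U, H) = 2*H
T(E, A) = 2*A**2 (T(E, A) = (A + A)*A = (2*A)*A = 2*A**2)
j = 7 (j = 7*1 = 7)
C(s) = 2*s (C(s) = (2*s**2)/s = 2*s)
80*1227 + C(j) = 80*1227 + 2*7 = 98160 + 14 = 98174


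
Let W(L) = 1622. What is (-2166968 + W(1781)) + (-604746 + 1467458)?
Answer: -1302634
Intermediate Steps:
(-2166968 + W(1781)) + (-604746 + 1467458) = (-2166968 + 1622) + (-604746 + 1467458) = -2165346 + 862712 = -1302634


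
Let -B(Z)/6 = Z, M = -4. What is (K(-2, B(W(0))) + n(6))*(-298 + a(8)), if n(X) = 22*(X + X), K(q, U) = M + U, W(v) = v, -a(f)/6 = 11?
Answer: -94640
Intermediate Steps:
a(f) = -66 (a(f) = -6*11 = -66)
B(Z) = -6*Z
K(q, U) = -4 + U
n(X) = 44*X (n(X) = 22*(2*X) = 44*X)
(K(-2, B(W(0))) + n(6))*(-298 + a(8)) = ((-4 - 6*0) + 44*6)*(-298 - 66) = ((-4 + 0) + 264)*(-364) = (-4 + 264)*(-364) = 260*(-364) = -94640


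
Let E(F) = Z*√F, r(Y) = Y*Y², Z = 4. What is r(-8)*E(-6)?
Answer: -2048*I*√6 ≈ -5016.6*I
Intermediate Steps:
r(Y) = Y³
E(F) = 4*√F
r(-8)*E(-6) = (-8)³*(4*√(-6)) = -2048*I*√6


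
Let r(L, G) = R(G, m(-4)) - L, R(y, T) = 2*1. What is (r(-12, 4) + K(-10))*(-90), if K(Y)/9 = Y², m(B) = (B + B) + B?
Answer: -82260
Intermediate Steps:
m(B) = 3*B (m(B) = 2*B + B = 3*B)
K(Y) = 9*Y²
R(y, T) = 2
r(L, G) = 2 - L
(r(-12, 4) + K(-10))*(-90) = ((2 - 1*(-12)) + 9*(-10)²)*(-90) = ((2 + 12) + 9*100)*(-90) = (14 + 900)*(-90) = 914*(-90) = -82260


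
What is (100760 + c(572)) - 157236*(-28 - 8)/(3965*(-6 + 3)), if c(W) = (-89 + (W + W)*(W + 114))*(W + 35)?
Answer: 1888966241293/3965 ≈ 4.7641e+8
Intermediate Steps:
c(W) = (-89 + 2*W*(114 + W))*(35 + W) (c(W) = (-89 + (2*W)*(114 + W))*(35 + W) = (-89 + 2*W*(114 + W))*(35 + W))
(100760 + c(572)) - 157236*(-28 - 8)/(3965*(-6 + 3)) = (100760 + (-3115 + 2*572³ + 298*572² + 7891*572)) - 157236*(-28 - 8)/(3965*(-6 + 3)) = (100760 + (-3115 + 2*187149248 + 298*327184 + 4513652)) - 157236/(3965*(-3/(-36))) = (100760 + (-3115 + 374298496 + 97500832 + 4513652)) - 157236/(3965*(-3*(-1/36))) = (100760 + 476309865) - 157236/(3965*(1/12)) = 476410625 - 157236/3965/12 = 476410625 - 157236*12/3965 = 476410625 - 1886832/3965 = 1888966241293/3965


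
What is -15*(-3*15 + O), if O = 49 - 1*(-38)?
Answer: -630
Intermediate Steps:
O = 87 (O = 49 + 38 = 87)
-15*(-3*15 + O) = -15*(-3*15 + 87) = -15*(-45 + 87) = -15*42 = -630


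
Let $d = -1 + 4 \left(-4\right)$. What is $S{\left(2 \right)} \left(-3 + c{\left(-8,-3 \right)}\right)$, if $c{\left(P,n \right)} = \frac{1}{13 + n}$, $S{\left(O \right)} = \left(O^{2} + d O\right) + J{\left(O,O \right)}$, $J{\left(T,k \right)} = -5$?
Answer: $\frac{203}{2} \approx 101.5$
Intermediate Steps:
$d = -17$ ($d = -1 - 16 = -17$)
$S{\left(O \right)} = -5 + O^{2} - 17 O$ ($S{\left(O \right)} = \left(O^{2} - 17 O\right) - 5 = -5 + O^{2} - 17 O$)
$S{\left(2 \right)} \left(-3 + c{\left(-8,-3 \right)}\right) = \left(-5 + 2^{2} - 34\right) \left(-3 + \frac{1}{13 - 3}\right) = \left(-5 + 4 - 34\right) \left(-3 + \frac{1}{10}\right) = - 35 \left(-3 + \frac{1}{10}\right) = \left(-35\right) \left(- \frac{29}{10}\right) = \frac{203}{2}$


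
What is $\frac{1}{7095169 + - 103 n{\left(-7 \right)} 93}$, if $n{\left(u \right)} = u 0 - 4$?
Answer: $\frac{1}{7133485} \approx 1.4018 \cdot 10^{-7}$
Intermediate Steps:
$n{\left(u \right)} = -4$ ($n{\left(u \right)} = 0 - 4 = -4$)
$\frac{1}{7095169 + - 103 n{\left(-7 \right)} 93} = \frac{1}{7095169 + \left(-103\right) \left(-4\right) 93} = \frac{1}{7095169 + 412 \cdot 93} = \frac{1}{7095169 + 38316} = \frac{1}{7133485}$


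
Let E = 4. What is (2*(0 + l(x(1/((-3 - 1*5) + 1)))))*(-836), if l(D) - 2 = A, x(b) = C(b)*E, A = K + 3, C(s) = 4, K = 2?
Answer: -11704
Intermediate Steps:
A = 5 (A = 2 + 3 = 5)
x(b) = 16 (x(b) = 4*4 = 16)
l(D) = 7 (l(D) = 2 + 5 = 7)
(2*(0 + l(x(1/((-3 - 1*5) + 1)))))*(-836) = (2*(0 + 7))*(-836) = (2*7)*(-836) = 14*(-836) = -11704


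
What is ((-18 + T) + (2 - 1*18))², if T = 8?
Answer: 676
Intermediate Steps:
((-18 + T) + (2 - 1*18))² = ((-18 + 8) + (2 - 1*18))² = (-10 + (2 - 18))² = (-10 - 16)² = (-26)² = 676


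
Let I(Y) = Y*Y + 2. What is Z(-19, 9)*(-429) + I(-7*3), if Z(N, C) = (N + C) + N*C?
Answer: 78092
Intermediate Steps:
Z(N, C) = C + N + C*N (Z(N, C) = (C + N) + C*N = C + N + C*N)
I(Y) = 2 + Y**2 (I(Y) = Y**2 + 2 = 2 + Y**2)
Z(-19, 9)*(-429) + I(-7*3) = (9 - 19 + 9*(-19))*(-429) + (2 + (-7*3)**2) = (9 - 19 - 171)*(-429) + (2 + (-21)**2) = -181*(-429) + (2 + 441) = 77649 + 443 = 78092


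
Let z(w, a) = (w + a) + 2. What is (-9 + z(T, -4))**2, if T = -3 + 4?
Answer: 100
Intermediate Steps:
T = 1
z(w, a) = 2 + a + w (z(w, a) = (a + w) + 2 = 2 + a + w)
(-9 + z(T, -4))**2 = (-9 + (2 - 4 + 1))**2 = (-9 - 1)**2 = (-10)**2 = 100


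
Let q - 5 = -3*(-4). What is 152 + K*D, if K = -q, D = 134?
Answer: -2126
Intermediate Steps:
q = 17 (q = 5 - 3*(-4) = 5 + 12 = 17)
K = -17 (K = -1*17 = -17)
152 + K*D = 152 - 17*134 = 152 - 2278 = -2126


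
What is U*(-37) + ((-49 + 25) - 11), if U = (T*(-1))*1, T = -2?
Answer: -109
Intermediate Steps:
U = 2 (U = -2*(-1)*1 = 2*1 = 2)
U*(-37) + ((-49 + 25) - 11) = 2*(-37) + ((-49 + 25) - 11) = -74 + (-24 - 11) = -74 - 35 = -109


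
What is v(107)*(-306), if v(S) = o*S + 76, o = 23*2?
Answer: -1529388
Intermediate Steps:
o = 46
v(S) = 76 + 46*S (v(S) = 46*S + 76 = 76 + 46*S)
v(107)*(-306) = (76 + 46*107)*(-306) = (76 + 4922)*(-306) = 4998*(-306) = -1529388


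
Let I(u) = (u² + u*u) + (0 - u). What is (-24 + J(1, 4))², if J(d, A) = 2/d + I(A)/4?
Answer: 225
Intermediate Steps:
I(u) = -u + 2*u² (I(u) = (u² + u²) - u = 2*u² - u = -u + 2*u²)
J(d, A) = 2/d + A*(-1 + 2*A)/4 (J(d, A) = 2/d + (A*(-1 + 2*A))/4 = 2/d + (A*(-1 + 2*A))*(¼) = 2/d + A*(-1 + 2*A)/4)
(-24 + J(1, 4))² = (-24 + ((½)*4² + 2/1 - ¼*4))² = (-24 + ((½)*16 + 2*1 - 1))² = (-24 + (8 + 2 - 1))² = (-24 + 9)² = (-15)² = 225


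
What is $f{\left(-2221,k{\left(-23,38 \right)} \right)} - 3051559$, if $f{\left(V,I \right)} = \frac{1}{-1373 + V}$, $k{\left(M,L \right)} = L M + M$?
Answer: $- \frac{10967303047}{3594} \approx -3.0516 \cdot 10^{6}$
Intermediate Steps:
$k{\left(M,L \right)} = M + L M$
$f{\left(-2221,k{\left(-23,38 \right)} \right)} - 3051559 = \frac{1}{-1373 - 2221} - 3051559 = \frac{1}{-3594} - 3051559 = - \frac{1}{3594} - 3051559 = - \frac{10967303047}{3594}$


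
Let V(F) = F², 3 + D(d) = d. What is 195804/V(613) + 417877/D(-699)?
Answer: -156887768005/263789838 ≈ -594.75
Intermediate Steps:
D(d) = -3 + d
195804/V(613) + 417877/D(-699) = 195804/(613²) + 417877/(-3 - 699) = 195804/375769 + 417877/(-702) = 195804*(1/375769) + 417877*(-1/702) = 195804/375769 - 417877/702 = -156887768005/263789838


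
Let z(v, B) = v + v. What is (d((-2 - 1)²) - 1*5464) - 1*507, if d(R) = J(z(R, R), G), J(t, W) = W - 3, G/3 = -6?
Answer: -5992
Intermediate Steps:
z(v, B) = 2*v
G = -18 (G = 3*(-6) = -18)
J(t, W) = -3 + W
d(R) = -21 (d(R) = -3 - 18 = -21)
(d((-2 - 1)²) - 1*5464) - 1*507 = (-21 - 1*5464) - 1*507 = (-21 - 5464) - 507 = -5485 - 507 = -5992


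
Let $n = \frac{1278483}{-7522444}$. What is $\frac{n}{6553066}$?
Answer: $- \frac{1278483}{49295072013304} \approx -2.5935 \cdot 10^{-8}$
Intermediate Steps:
$n = - \frac{1278483}{7522444}$ ($n = 1278483 \left(- \frac{1}{7522444}\right) = - \frac{1278483}{7522444} \approx -0.16996$)
$\frac{n}{6553066} = - \frac{1278483}{7522444 \cdot 6553066} = \left(- \frac{1278483}{7522444}\right) \frac{1}{6553066} = - \frac{1278483}{49295072013304}$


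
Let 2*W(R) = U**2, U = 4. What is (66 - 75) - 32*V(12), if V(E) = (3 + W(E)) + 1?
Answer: -393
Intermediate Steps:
W(R) = 8 (W(R) = (1/2)*4**2 = (1/2)*16 = 8)
V(E) = 12 (V(E) = (3 + 8) + 1 = 11 + 1 = 12)
(66 - 75) - 32*V(12) = (66 - 75) - 32*12 = -9 - 384 = -393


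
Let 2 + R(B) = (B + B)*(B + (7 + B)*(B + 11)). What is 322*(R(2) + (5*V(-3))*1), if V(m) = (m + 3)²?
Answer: 152628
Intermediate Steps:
V(m) = (3 + m)²
R(B) = -2 + 2*B*(B + (7 + B)*(11 + B)) (R(B) = -2 + (B + B)*(B + (7 + B)*(B + 11)) = -2 + (2*B)*(B + (7 + B)*(11 + B)) = -2 + 2*B*(B + (7 + B)*(11 + B)))
322*(R(2) + (5*V(-3))*1) = 322*((-2 + 2*2³ + 38*2² + 154*2) + (5*(3 - 3)²)*1) = 322*((-2 + 2*8 + 38*4 + 308) + (5*0²)*1) = 322*((-2 + 16 + 152 + 308) + (5*0)*1) = 322*(474 + 0*1) = 322*(474 + 0) = 322*474 = 152628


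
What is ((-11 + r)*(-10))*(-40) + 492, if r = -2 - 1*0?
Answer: -4708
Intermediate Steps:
r = -2 (r = -2 + 0 = -2)
((-11 + r)*(-10))*(-40) + 492 = ((-11 - 2)*(-10))*(-40) + 492 = -13*(-10)*(-40) + 492 = 130*(-40) + 492 = -5200 + 492 = -4708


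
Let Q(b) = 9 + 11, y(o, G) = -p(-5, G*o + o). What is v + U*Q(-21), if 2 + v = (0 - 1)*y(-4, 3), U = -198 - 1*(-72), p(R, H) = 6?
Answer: -2516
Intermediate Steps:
y(o, G) = -6 (y(o, G) = -1*6 = -6)
Q(b) = 20
U = -126 (U = -198 + 72 = -126)
v = 4 (v = -2 + (0 - 1)*(-6) = -2 - 1*(-6) = -2 + 6 = 4)
v + U*Q(-21) = 4 - 126*20 = 4 - 2520 = -2516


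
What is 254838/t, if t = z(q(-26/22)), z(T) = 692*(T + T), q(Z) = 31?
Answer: 127419/21452 ≈ 5.9397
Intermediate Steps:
z(T) = 1384*T (z(T) = 692*(2*T) = 1384*T)
t = 42904 (t = 1384*31 = 42904)
254838/t = 254838/42904 = 254838*(1/42904) = 127419/21452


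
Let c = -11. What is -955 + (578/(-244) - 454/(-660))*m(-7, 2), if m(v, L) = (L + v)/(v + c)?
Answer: -34620389/36234 ≈ -955.47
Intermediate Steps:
m(v, L) = (L + v)/(-11 + v) (m(v, L) = (L + v)/(v - 11) = (L + v)/(-11 + v))
-955 + (578/(-244) - 454/(-660))*m(-7, 2) = -955 + (578/(-244) - 454/(-660))*((2 - 7)/(-11 - 7)) = -955 + (578*(-1/244) - 454*(-1/660))*(-5/(-18)) = -955 + (-289/122 + 227/330)*(-1/18*(-5)) = -955 - 16919/10065*5/18 = -955 - 16919/36234 = -34620389/36234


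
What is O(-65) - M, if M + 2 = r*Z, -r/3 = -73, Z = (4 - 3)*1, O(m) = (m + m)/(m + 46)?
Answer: -3993/19 ≈ -210.16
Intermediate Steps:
O(m) = 2*m/(46 + m) (O(m) = (2*m)/(46 + m) = 2*m/(46 + m))
Z = 1 (Z = 1*1 = 1)
r = 219 (r = -3*(-73) = 219)
M = 217 (M = -2 + 219*1 = -2 + 219 = 217)
O(-65) - M = 2*(-65)/(46 - 65) - 1*217 = 2*(-65)/(-19) - 217 = 2*(-65)*(-1/19) - 217 = 130/19 - 217 = -3993/19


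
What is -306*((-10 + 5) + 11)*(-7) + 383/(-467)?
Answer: 6001501/467 ≈ 12851.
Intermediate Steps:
-306*((-10 + 5) + 11)*(-7) + 383/(-467) = -306*(-5 + 11)*(-7) + 383*(-1/467) = -1836*(-7) - 383/467 = -306*(-42) - 383/467 = 12852 - 383/467 = 6001501/467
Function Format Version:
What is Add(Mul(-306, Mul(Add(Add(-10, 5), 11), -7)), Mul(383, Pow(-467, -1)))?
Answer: Rational(6001501, 467) ≈ 12851.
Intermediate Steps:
Add(Mul(-306, Mul(Add(Add(-10, 5), 11), -7)), Mul(383, Pow(-467, -1))) = Add(Mul(-306, Mul(Add(-5, 11), -7)), Mul(383, Rational(-1, 467))) = Add(Mul(-306, Mul(6, -7)), Rational(-383, 467)) = Add(Mul(-306, -42), Rational(-383, 467)) = Add(12852, Rational(-383, 467)) = Rational(6001501, 467)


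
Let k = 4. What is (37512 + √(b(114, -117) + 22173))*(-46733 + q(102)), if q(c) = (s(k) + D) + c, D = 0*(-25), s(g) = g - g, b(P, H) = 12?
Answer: -1749222072 - 139893*√2465 ≈ -1.7562e+9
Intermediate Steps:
s(g) = 0
D = 0
q(c) = c (q(c) = (0 + 0) + c = 0 + c = c)
(37512 + √(b(114, -117) + 22173))*(-46733 + q(102)) = (37512 + √(12 + 22173))*(-46733 + 102) = (37512 + √22185)*(-46631) = (37512 + 3*√2465)*(-46631) = -1749222072 - 139893*√2465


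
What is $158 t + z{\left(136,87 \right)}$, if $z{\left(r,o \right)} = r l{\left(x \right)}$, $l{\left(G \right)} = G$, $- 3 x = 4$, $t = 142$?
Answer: $\frac{66764}{3} \approx 22255.0$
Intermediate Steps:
$x = - \frac{4}{3}$ ($x = \left(- \frac{1}{3}\right) 4 = - \frac{4}{3} \approx -1.3333$)
$z{\left(r,o \right)} = - \frac{4 r}{3}$ ($z{\left(r,o \right)} = r \left(- \frac{4}{3}\right) = - \frac{4 r}{3}$)
$158 t + z{\left(136,87 \right)} = 158 \cdot 142 - \frac{544}{3} = 22436 - \frac{544}{3} = \frac{66764}{3}$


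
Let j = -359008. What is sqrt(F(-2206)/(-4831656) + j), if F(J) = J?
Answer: I*sqrt(523812858854850597)/1207914 ≈ 599.17*I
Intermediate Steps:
sqrt(F(-2206)/(-4831656) + j) = sqrt(-2206/(-4831656) - 359008) = sqrt(-2206*(-1/4831656) - 359008) = sqrt(1103/2415828 - 359008) = sqrt(-867301577521/2415828) = I*sqrt(523812858854850597)/1207914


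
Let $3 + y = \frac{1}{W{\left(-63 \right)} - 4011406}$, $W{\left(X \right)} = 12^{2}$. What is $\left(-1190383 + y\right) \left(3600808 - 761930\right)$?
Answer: $- \frac{6777750433507538387}{2005631} \approx -3.3794 \cdot 10^{12}$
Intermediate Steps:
$W{\left(X \right)} = 144$
$y = - \frac{12033787}{4011262}$ ($y = -3 + \frac{1}{144 - 4011406} = -3 + \frac{1}{-4011262} = -3 - \frac{1}{4011262} = - \frac{12033787}{4011262} \approx -3.0$)
$\left(-1190383 + y\right) \left(3600808 - 761930\right) = \left(-1190383 - \frac{12033787}{4011262}\right) \left(3600808 - 761930\right) = \left(- \frac{4774950127133}{4011262}\right) 2838878 = - \frac{6777750433507538387}{2005631}$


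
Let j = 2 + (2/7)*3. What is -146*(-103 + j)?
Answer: 102346/7 ≈ 14621.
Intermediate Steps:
j = 20/7 (j = 2 + (2*(⅐))*3 = 2 + (2/7)*3 = 2 + 6/7 = 20/7 ≈ 2.8571)
-146*(-103 + j) = -146*(-103 + 20/7) = -146*(-701/7) = 102346/7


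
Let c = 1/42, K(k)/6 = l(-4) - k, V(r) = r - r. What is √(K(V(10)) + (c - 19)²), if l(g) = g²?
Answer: √804553/42 ≈ 21.356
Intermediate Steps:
V(r) = 0
K(k) = 96 - 6*k (K(k) = 6*((-4)² - k) = 6*(16 - k) = 96 - 6*k)
c = 1/42 ≈ 0.023810
√(K(V(10)) + (c - 19)²) = √((96 - 6*0) + (1/42 - 19)²) = √((96 + 0) + (-797/42)²) = √(96 + 635209/1764) = √(804553/1764) = √804553/42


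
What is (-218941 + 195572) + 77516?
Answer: 54147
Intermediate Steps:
(-218941 + 195572) + 77516 = -23369 + 77516 = 54147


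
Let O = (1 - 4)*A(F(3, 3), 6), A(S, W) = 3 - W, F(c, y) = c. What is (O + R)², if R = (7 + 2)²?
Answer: 8100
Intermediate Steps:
O = 9 (O = (1 - 4)*(3 - 1*6) = -3*(3 - 6) = -3*(-3) = 9)
R = 81 (R = 9² = 81)
(O + R)² = (9 + 81)² = 90² = 8100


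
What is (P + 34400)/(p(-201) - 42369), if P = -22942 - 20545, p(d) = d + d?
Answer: 3029/14257 ≈ 0.21246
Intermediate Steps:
p(d) = 2*d
P = -43487
(P + 34400)/(p(-201) - 42369) = (-43487 + 34400)/(2*(-201) - 42369) = -9087/(-402 - 42369) = -9087/(-42771) = -9087*(-1/42771) = 3029/14257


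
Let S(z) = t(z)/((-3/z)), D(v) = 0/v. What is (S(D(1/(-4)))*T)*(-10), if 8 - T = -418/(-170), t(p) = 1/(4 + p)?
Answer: 0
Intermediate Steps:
D(v) = 0
S(z) = -z/(3*(4 + z)) (S(z) = 1/((4 + z)*((-3/z))) = (-z/3)/(4 + z) = -z/(3*(4 + z)))
T = 471/85 (T = 8 - (-418)/(-170) = 8 - (-418)*(-1)/170 = 8 - 1*209/85 = 8 - 209/85 = 471/85 ≈ 5.5412)
(S(D(1/(-4)))*T)*(-10) = (-1*0/(12 + 3*0)*(471/85))*(-10) = (-1*0/(12 + 0)*(471/85))*(-10) = (-1*0/12*(471/85))*(-10) = (-1*0*1/12*(471/85))*(-10) = (0*(471/85))*(-10) = 0*(-10) = 0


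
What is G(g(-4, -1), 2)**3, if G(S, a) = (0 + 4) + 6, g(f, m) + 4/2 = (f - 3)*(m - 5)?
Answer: 1000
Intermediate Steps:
g(f, m) = -2 + (-5 + m)*(-3 + f) (g(f, m) = -2 + (f - 3)*(m - 5) = -2 + (-3 + f)*(-5 + m) = -2 + (-5 + m)*(-3 + f))
G(S, a) = 10 (G(S, a) = 4 + 6 = 10)
G(g(-4, -1), 2)**3 = 10**3 = 1000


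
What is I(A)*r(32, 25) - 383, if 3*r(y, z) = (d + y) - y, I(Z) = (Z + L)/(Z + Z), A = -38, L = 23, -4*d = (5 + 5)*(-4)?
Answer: -14529/38 ≈ -382.34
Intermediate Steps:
d = 10 (d = -(5 + 5)*(-4)/4 = -5*(-4)/2 = -¼*(-40) = 10)
I(Z) = (23 + Z)/(2*Z) (I(Z) = (Z + 23)/(Z + Z) = (23 + Z)/((2*Z)) = (23 + Z)*(1/(2*Z)) = (23 + Z)/(2*Z))
r(y, z) = 10/3 (r(y, z) = ((10 + y) - y)/3 = (⅓)*10 = 10/3)
I(A)*r(32, 25) - 383 = ((½)*(23 - 38)/(-38))*(10/3) - 383 = ((½)*(-1/38)*(-15))*(10/3) - 383 = (15/76)*(10/3) - 383 = 25/38 - 383 = -14529/38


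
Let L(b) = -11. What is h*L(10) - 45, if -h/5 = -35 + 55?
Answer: 1055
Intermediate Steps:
h = -100 (h = -5*(-35 + 55) = -5*20 = -100)
h*L(10) - 45 = -100*(-11) - 45 = 1100 - 45 = 1055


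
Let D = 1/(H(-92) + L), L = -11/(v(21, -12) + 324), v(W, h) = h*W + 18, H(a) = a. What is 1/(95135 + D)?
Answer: 8291/788764195 ≈ 1.0511e-5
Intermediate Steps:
v(W, h) = 18 + W*h (v(W, h) = W*h + 18 = 18 + W*h)
L = -11/90 (L = -11/((18 + 21*(-12)) + 324) = -11/((18 - 252) + 324) = -11/(-234 + 324) = -11/90 ≈ -0.12222)
D = -90/8291 (D = 1/(-92 - 11/90) = 1/(-8291/90) = -90/8291 ≈ -0.010855)
1/(95135 + D) = 1/(95135 - 90/8291) = 1/(788764195/8291) = 8291/788764195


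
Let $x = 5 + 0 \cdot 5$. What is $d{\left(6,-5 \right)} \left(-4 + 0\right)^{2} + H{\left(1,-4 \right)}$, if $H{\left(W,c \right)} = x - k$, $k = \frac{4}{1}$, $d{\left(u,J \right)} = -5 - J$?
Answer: $1$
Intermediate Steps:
$k = 4$ ($k = 4 \cdot 1 = 4$)
$x = 5$ ($x = 5 + 0 = 5$)
$H{\left(W,c \right)} = 1$ ($H{\left(W,c \right)} = 5 - 4 = 1$)
$d{\left(6,-5 \right)} \left(-4 + 0\right)^{2} + H{\left(1,-4 \right)} = \left(-5 - -5\right) \left(-4 + 0\right)^{2} + 1 = \left(-5 + 5\right) \left(-4\right)^{2} + 1 = 0 \cdot 16 + 1 = 0 + 1 = 1$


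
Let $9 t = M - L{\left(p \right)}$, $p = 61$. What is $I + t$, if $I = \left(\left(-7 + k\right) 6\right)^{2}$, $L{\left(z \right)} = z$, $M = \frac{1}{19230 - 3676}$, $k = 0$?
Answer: $\frac{245986511}{139986} \approx 1757.2$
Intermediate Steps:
$M = \frac{1}{15554} \approx 6.4292 \cdot 10^{-5}$
$I = 1764$ ($I = \left(\left(-7 + 0\right) 6\right)^{2} = \left(\left(-7\right) 6\right)^{2} = \left(-42\right)^{2} = 1764$)
$t = - \frac{948793}{139986}$ ($t = \frac{\frac{1}{15554} - 61}{9} = \frac{1}{9} \left(- \frac{948793}{15554}\right) = - \frac{948793}{139986} \approx -6.7778$)
$I + t = 1764 - \frac{948793}{139986} = \frac{245986511}{139986}$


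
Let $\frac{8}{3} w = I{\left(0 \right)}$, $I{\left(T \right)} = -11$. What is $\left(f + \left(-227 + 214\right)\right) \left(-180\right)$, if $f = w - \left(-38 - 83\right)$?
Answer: $- \frac{37395}{2} \approx -18698.0$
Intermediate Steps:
$w = - \frac{33}{8}$ ($w = \frac{3}{8} \left(-11\right) = - \frac{33}{8} \approx -4.125$)
$f = \frac{935}{8}$ ($f = - \frac{33}{8} - \left(-38 - 83\right) = - \frac{33}{8} - -121 = - \frac{33}{8} + 121 = \frac{935}{8} \approx 116.88$)
$\left(f + \left(-227 + 214\right)\right) \left(-180\right) = \left(\frac{935}{8} + \left(-227 + 214\right)\right) \left(-180\right) = \left(\frac{935}{8} - 13\right) \left(-180\right) = \frac{831}{8} \left(-180\right) = - \frac{37395}{2}$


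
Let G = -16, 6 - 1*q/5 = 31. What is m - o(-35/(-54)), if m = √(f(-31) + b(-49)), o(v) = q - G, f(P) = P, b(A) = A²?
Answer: 109 + √2370 ≈ 157.68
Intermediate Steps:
q = -125 (q = 30 - 5*31 = 30 - 155 = -125)
o(v) = -109 (o(v) = -125 - 1*(-16) = -125 + 16 = -109)
m = √2370 (m = √(-31 + (-49)²) = √(-31 + 2401) = √2370 ≈ 48.683)
m - o(-35/(-54)) = √2370 - 1*(-109) = √2370 + 109 = 109 + √2370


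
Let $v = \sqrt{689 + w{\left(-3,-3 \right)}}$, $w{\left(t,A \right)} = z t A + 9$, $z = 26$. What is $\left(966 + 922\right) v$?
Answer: $3776 \sqrt{233} \approx 57638.0$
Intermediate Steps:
$w{\left(t,A \right)} = 9 + 26 A t$ ($w{\left(t,A \right)} = 26 t A + 9 = 26 A t + 9 = 9 + 26 A t$)
$v = 2 \sqrt{233}$ ($v = \sqrt{689 + \left(9 + 26 \left(-3\right) \left(-3\right)\right)} = \sqrt{689 + \left(9 + 234\right)} = \sqrt{689 + 243} = \sqrt{932} = 2 \sqrt{233} \approx 30.529$)
$\left(966 + 922\right) v = \left(966 + 922\right) 2 \sqrt{233} = 1888 \cdot 2 \sqrt{233} = 3776 \sqrt{233}$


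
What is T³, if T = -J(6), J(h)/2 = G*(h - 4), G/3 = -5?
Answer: 216000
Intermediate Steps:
G = -15 (G = 3*(-5) = -15)
J(h) = 120 - 30*h (J(h) = 2*(-15*(h - 4)) = 2*(-15*(-4 + h)) = 2*(60 - 15*h) = 120 - 30*h)
T = 60 (T = -(120 - 30*6) = -(120 - 180) = -1*(-60) = 60)
T³ = 60³ = 216000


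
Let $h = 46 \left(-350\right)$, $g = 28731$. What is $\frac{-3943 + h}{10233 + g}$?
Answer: $- \frac{393}{764} \approx -0.5144$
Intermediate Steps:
$h = -16100$
$\frac{-3943 + h}{10233 + g} = \frac{-3943 - 16100}{10233 + 28731} = - \frac{20043}{38964} = \left(-20043\right) \frac{1}{38964} = - \frac{393}{764}$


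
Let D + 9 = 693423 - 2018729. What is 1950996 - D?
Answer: 3276311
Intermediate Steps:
D = -1325315 (D = -9 + (693423 - 2018729) = -9 - 1325306 = -1325315)
1950996 - D = 1950996 - 1*(-1325315) = 1950996 + 1325315 = 3276311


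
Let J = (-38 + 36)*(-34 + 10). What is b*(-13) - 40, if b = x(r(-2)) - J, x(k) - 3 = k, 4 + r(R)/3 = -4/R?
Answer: 623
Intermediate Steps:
r(R) = -12 - 12/R (r(R) = -12 + 3*(-4/R) = -12 - 12/R)
x(k) = 3 + k
J = 48 (J = -2*(-24) = 48)
b = -51 (b = (3 + (-12 - 12/(-2))) - 1*48 = (3 + (-12 - 12*(-1/2))) - 48 = (3 + (-12 + 6)) - 48 = (3 - 6) - 48 = -3 - 48 = -51)
b*(-13) - 40 = -51*(-13) - 40 = 663 - 40 = 623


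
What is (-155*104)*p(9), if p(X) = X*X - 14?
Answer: -1080040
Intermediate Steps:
p(X) = -14 + X**2 (p(X) = X**2 - 14 = -14 + X**2)
(-155*104)*p(9) = (-155*104)*(-14 + 9**2) = -16120*(-14 + 81) = -16120*67 = -1080040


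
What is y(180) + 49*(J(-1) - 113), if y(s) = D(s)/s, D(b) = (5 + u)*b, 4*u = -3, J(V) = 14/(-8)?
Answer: -11237/2 ≈ -5618.5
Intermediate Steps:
J(V) = -7/4 (J(V) = 14*(-⅛) = -7/4)
u = -¾ (u = (¼)*(-3) = -¾ ≈ -0.75000)
D(b) = 17*b/4 (D(b) = (5 - ¾)*b = 17*b/4)
y(s) = 17/4 (y(s) = (17*s/4)/s = 17/4)
y(180) + 49*(J(-1) - 113) = 17/4 + 49*(-7/4 - 113) = 17/4 + 49*(-459/4) = 17/4 - 22491/4 = -11237/2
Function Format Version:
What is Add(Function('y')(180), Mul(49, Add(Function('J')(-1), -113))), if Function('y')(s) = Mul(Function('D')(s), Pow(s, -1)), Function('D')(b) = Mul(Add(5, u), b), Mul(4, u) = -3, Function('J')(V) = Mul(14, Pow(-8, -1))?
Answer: Rational(-11237, 2) ≈ -5618.5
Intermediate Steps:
Function('J')(V) = Rational(-7, 4) (Function('J')(V) = Mul(14, Rational(-1, 8)) = Rational(-7, 4))
u = Rational(-3, 4) (u = Mul(Rational(1, 4), -3) = Rational(-3, 4) ≈ -0.75000)
Function('D')(b) = Mul(Rational(17, 4), b) (Function('D')(b) = Mul(Add(5, Rational(-3, 4)), b) = Mul(Rational(17, 4), b))
Function('y')(s) = Rational(17, 4) (Function('y')(s) = Mul(Mul(Rational(17, 4), s), Pow(s, -1)) = Rational(17, 4))
Add(Function('y')(180), Mul(49, Add(Function('J')(-1), -113))) = Add(Rational(17, 4), Mul(49, Add(Rational(-7, 4), -113))) = Add(Rational(17, 4), Mul(49, Rational(-459, 4))) = Add(Rational(17, 4), Rational(-22491, 4)) = Rational(-11237, 2)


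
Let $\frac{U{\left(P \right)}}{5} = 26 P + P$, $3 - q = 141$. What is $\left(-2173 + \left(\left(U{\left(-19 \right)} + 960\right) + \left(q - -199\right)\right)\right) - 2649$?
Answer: $-6366$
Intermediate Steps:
$q = -138$ ($q = 3 - 141 = -138$)
$U{\left(P \right)} = 135 P$ ($U{\left(P \right)} = 5 \left(26 P + P\right) = 5 \cdot 27 P = 135 P$)
$\left(-2173 + \left(\left(U{\left(-19 \right)} + 960\right) + \left(q - -199\right)\right)\right) - 2649 = \left(-2173 + \left(\left(135 \left(-19\right) + 960\right) - -61\right)\right) - 2649 = \left(-2173 + \left(\left(-2565 + 960\right) + \left(-138 + 199\right)\right)\right) - 2649 = \left(-2173 + \left(-1605 + 61\right)\right) - 2649 = \left(-2173 - 1544\right) - 2649 = -3717 - 2649 = -6366$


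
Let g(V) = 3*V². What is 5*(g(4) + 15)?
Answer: 315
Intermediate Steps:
5*(g(4) + 15) = 5*(3*4² + 15) = 5*(3*16 + 15) = 5*(48 + 15) = 5*63 = 315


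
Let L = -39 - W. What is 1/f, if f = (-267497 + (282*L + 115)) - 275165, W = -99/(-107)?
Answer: -107/59257233 ≈ -1.8057e-6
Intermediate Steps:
W = 99/107 (W = -99*(-1/107) = 99/107 ≈ 0.92523)
L = -4272/107 (L = -39 - 1*99/107 = -39 - 99/107 = -4272/107 ≈ -39.925)
f = -59257233/107 (f = (-267497 + (282*(-4272/107) + 115)) - 275165 = (-267497 + (-1204704/107 + 115)) - 275165 = (-267497 - 1192399/107) - 275165 = -29814578/107 - 275165 = -59257233/107 ≈ -5.5381e+5)
1/f = 1/(-59257233/107) = -107/59257233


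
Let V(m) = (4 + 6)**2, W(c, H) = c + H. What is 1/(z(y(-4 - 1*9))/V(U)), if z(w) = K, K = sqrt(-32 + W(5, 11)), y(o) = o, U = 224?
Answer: -25*I ≈ -25.0*I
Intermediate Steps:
W(c, H) = H + c
V(m) = 100 (V(m) = 10**2 = 100)
K = 4*I (K = sqrt(-32 + (11 + 5)) = sqrt(-32 + 16) = sqrt(-16) = 4*I ≈ 4.0*I)
z(w) = 4*I
1/(z(y(-4 - 1*9))/V(U)) = 1/((4*I)/100) = 1/((4*I)*(1/100)) = 1/(I/25) = -25*I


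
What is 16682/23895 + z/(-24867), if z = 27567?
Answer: -3010891/7335765 ≈ -0.41044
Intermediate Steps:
16682/23895 + z/(-24867) = 16682/23895 + 27567/(-24867) = 16682*(1/23895) + 27567*(-1/24867) = 16682/23895 - 1021/921 = -3010891/7335765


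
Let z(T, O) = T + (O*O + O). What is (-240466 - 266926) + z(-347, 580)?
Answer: -170759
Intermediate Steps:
z(T, O) = O + T + O² (z(T, O) = T + (O² + O) = T + (O + O²) = O + T + O²)
(-240466 - 266926) + z(-347, 580) = (-240466 - 266926) + (580 - 347 + 580²) = -507392 + (580 - 347 + 336400) = -507392 + 336633 = -170759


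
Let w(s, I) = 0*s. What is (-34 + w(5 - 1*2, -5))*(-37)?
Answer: 1258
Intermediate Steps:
w(s, I) = 0
(-34 + w(5 - 1*2, -5))*(-37) = (-34 + 0)*(-37) = -34*(-37) = 1258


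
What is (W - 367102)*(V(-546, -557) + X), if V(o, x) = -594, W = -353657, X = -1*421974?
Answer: 304569689112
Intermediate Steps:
X = -421974
(W - 367102)*(V(-546, -557) + X) = (-353657 - 367102)*(-594 - 421974) = -720759*(-422568) = 304569689112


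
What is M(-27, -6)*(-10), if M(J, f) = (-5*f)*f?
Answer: 1800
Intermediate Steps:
M(J, f) = -5*f**2
M(-27, -6)*(-10) = -5*(-6)**2*(-10) = -5*36*(-10) = -180*(-10) = 1800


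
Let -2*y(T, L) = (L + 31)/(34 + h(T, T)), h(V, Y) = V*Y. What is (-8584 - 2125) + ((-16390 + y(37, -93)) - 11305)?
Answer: -53880781/1403 ≈ -38404.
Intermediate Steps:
y(T, L) = -(31 + L)/(2*(34 + T**2)) (y(T, L) = -(L + 31)/(2*(34 + T*T)) = -(31 + L)/(2*(34 + T**2)))
(-8584 - 2125) + ((-16390 + y(37, -93)) - 11305) = (-8584 - 2125) + ((-16390 + (-31 - 1*(-93))/(2*(34 + 37**2))) - 11305) = -10709 + ((-16390 + (-31 + 93)/(2*(34 + 1369))) - 11305) = -10709 + ((-16390 + (1/2)*62/1403) - 11305) = -10709 + ((-16390 + (1/2)*(1/1403)*62) - 11305) = -10709 + ((-16390 + 31/1403) - 11305) = -10709 + (-22995139/1403 - 11305) = -10709 - 38856054/1403 = -53880781/1403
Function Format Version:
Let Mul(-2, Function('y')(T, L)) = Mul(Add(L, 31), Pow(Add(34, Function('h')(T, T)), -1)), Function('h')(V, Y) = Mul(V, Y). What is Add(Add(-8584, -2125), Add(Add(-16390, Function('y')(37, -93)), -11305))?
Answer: Rational(-53880781, 1403) ≈ -38404.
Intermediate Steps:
Function('y')(T, L) = Mul(Rational(-1, 2), Pow(Add(34, Pow(T, 2)), -1), Add(31, L)) (Function('y')(T, L) = Mul(Rational(-1, 2), Mul(Add(L, 31), Pow(Add(34, Mul(T, T)), -1))) = Mul(Rational(-1, 2), Mul(Add(31, L), Pow(Add(34, Pow(T, 2)), -1))) = Mul(Rational(-1, 2), Mul(Pow(Add(34, Pow(T, 2)), -1), Add(31, L))) = Mul(Rational(-1, 2), Pow(Add(34, Pow(T, 2)), -1), Add(31, L)))
Add(Add(-8584, -2125), Add(Add(-16390, Function('y')(37, -93)), -11305)) = Add(Add(-8584, -2125), Add(Add(-16390, Mul(Rational(1, 2), Pow(Add(34, Pow(37, 2)), -1), Add(-31, Mul(-1, -93)))), -11305)) = Add(-10709, Add(Add(-16390, Mul(Rational(1, 2), Pow(Add(34, 1369), -1), Add(-31, 93))), -11305)) = Add(-10709, Add(Add(-16390, Mul(Rational(1, 2), Pow(1403, -1), 62)), -11305)) = Add(-10709, Add(Add(-16390, Mul(Rational(1, 2), Rational(1, 1403), 62)), -11305)) = Add(-10709, Add(Add(-16390, Rational(31, 1403)), -11305)) = Add(-10709, Add(Rational(-22995139, 1403), -11305)) = Add(-10709, Rational(-38856054, 1403)) = Rational(-53880781, 1403)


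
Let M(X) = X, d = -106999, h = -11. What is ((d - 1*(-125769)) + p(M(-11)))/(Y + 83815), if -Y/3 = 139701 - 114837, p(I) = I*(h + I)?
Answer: 19012/9223 ≈ 2.0614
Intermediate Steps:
p(I) = I*(-11 + I)
Y = -74592 (Y = -3*(139701 - 114837) = -3*24864 = -74592)
((d - 1*(-125769)) + p(M(-11)))/(Y + 83815) = ((-106999 - 1*(-125769)) - 11*(-11 - 11))/(-74592 + 83815) = ((-106999 + 125769) - 11*(-22))/9223 = (18770 + 242)*(1/9223) = 19012*(1/9223) = 19012/9223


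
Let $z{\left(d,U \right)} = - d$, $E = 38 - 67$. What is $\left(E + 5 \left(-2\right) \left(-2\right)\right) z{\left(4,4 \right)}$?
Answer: $36$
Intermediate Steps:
$E = -29$ ($E = 38 - 67 = -29$)
$\left(E + 5 \left(-2\right) \left(-2\right)\right) z{\left(4,4 \right)} = \left(-29 + 5 \left(-2\right) \left(-2\right)\right) \left(\left(-1\right) 4\right) = \left(-29 - -20\right) \left(-4\right) = \left(-29 + 20\right) \left(-4\right) = \left(-9\right) \left(-4\right) = 36$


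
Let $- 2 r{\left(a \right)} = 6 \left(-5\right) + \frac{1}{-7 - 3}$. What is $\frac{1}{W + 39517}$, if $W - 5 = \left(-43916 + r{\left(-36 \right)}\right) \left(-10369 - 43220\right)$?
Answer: $\frac{20}{47052950631} \approx 4.2505 \cdot 10^{-10}$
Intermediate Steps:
$r{\left(a \right)} = \frac{301}{20}$ ($r{\left(a \right)} = - \frac{6 \left(-5\right) + \frac{1}{-7 - 3}}{2} = - \frac{-30 + \frac{1}{-10}}{2} = - \frac{-30 - \frac{1}{10}}{2} = \left(- \frac{1}{2}\right) \left(- \frac{301}{10}\right) = \frac{301}{20}$)
$W = \frac{47052160291}{20}$ ($W = 5 + \left(-43916 + \frac{301}{20}\right) \left(-10369 - 43220\right) = 5 - - \frac{47052160191}{20} = 5 + \frac{47052160191}{20} = \frac{47052160291}{20} \approx 2.3526 \cdot 10^{9}$)
$\frac{1}{W + 39517} = \frac{1}{\frac{47052160291}{20} + 39517} = \frac{1}{\frac{47052950631}{20}} = \frac{20}{47052950631}$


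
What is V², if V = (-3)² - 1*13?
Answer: 16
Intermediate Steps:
V = -4 (V = 9 - 13 = -4)
V² = (-4)² = 16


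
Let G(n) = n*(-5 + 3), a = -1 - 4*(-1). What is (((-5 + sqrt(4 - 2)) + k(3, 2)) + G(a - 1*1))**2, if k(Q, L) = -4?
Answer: (13 - sqrt(2))**2 ≈ 134.23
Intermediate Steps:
a = 3 (a = -1 + 4 = 3)
G(n) = -2*n (G(n) = n*(-2) = -2*n)
(((-5 + sqrt(4 - 2)) + k(3, 2)) + G(a - 1*1))**2 = (((-5 + sqrt(4 - 2)) - 4) - 2*(3 - 1*1))**2 = (((-5 + sqrt(2)) - 4) - 2*(3 - 1))**2 = ((-9 + sqrt(2)) - 2*2)**2 = ((-9 + sqrt(2)) - 4)**2 = (-13 + sqrt(2))**2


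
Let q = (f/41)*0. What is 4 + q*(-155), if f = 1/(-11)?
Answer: 4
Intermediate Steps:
f = -1/11 ≈ -0.090909
q = 0 (q = -1/11/41*0 = -1/11*1/41*0 = -1/451*0 = 0)
4 + q*(-155) = 4 + 0*(-155) = 4 + 0 = 4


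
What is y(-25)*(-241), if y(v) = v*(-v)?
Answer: 150625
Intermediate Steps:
y(v) = -v**2
y(-25)*(-241) = -1*(-25)**2*(-241) = -1*625*(-241) = -625*(-241) = 150625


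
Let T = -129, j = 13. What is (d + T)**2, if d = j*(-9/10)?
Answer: 1979649/100 ≈ 19797.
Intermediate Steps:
d = -117/10 (d = 13*(-9/10) = -117/10 ≈ -11.700)
(d + T)**2 = (-117/10 - 129)**2 = (-1407/10)**2 = 1979649/100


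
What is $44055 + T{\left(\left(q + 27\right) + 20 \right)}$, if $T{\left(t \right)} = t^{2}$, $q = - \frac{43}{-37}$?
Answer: $\frac{63486819}{1369} \approx 46375.0$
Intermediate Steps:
$q = \frac{43}{37}$ ($q = \left(-43\right) \left(- \frac{1}{37}\right) = \frac{43}{37} \approx 1.1622$)
$44055 + T{\left(\left(q + 27\right) + 20 \right)} = 44055 + \left(\left(\frac{43}{37} + 27\right) + 20\right)^{2} = 44055 + \left(\frac{1042}{37} + 20\right)^{2} = 44055 + \left(\frac{1782}{37}\right)^{2} = 44055 + \frac{3175524}{1369} = \frac{63486819}{1369}$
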